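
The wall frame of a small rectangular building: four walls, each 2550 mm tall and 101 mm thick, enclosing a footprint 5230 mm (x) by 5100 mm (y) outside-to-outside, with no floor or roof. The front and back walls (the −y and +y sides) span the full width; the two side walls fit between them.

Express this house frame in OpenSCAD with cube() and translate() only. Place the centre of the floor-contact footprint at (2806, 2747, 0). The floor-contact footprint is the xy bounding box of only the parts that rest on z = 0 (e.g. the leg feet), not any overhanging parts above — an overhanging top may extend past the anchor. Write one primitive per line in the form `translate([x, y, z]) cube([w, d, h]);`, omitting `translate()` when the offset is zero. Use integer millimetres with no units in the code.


translate([191, 197, 0]) cube([5230, 101, 2550]);
translate([191, 5196, 0]) cube([5230, 101, 2550]);
translate([191, 298, 0]) cube([101, 4898, 2550]);
translate([5320, 298, 0]) cube([101, 4898, 2550]);


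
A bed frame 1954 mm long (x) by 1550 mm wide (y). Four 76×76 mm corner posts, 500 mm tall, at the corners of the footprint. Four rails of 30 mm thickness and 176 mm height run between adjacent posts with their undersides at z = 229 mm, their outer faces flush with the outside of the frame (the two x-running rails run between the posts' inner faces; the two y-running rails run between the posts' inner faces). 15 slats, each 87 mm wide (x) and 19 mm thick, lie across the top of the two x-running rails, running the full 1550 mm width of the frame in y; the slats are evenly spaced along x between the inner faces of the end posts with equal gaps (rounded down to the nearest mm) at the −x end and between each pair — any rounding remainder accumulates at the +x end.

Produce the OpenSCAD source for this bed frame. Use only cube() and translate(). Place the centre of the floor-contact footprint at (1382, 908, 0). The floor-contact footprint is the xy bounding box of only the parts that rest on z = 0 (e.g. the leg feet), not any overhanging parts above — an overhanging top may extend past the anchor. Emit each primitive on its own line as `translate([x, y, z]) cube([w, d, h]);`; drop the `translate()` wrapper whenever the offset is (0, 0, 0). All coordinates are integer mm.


translate([405, 133, 0]) cube([76, 76, 500]);
translate([405, 1607, 0]) cube([76, 76, 500]);
translate([2283, 133, 0]) cube([76, 76, 500]);
translate([2283, 1607, 0]) cube([76, 76, 500]);
translate([481, 133, 229]) cube([1802, 30, 176]);
translate([481, 1653, 229]) cube([1802, 30, 176]);
translate([405, 209, 229]) cube([30, 1398, 176]);
translate([2329, 209, 229]) cube([30, 1398, 176]);
translate([512, 133, 405]) cube([87, 1550, 19]);
translate([630, 133, 405]) cube([87, 1550, 19]);
translate([748, 133, 405]) cube([87, 1550, 19]);
translate([866, 133, 405]) cube([87, 1550, 19]);
translate([984, 133, 405]) cube([87, 1550, 19]);
translate([1102, 133, 405]) cube([87, 1550, 19]);
translate([1220, 133, 405]) cube([87, 1550, 19]);
translate([1338, 133, 405]) cube([87, 1550, 19]);
translate([1456, 133, 405]) cube([87, 1550, 19]);
translate([1574, 133, 405]) cube([87, 1550, 19]);
translate([1692, 133, 405]) cube([87, 1550, 19]);
translate([1810, 133, 405]) cube([87, 1550, 19]);
translate([1928, 133, 405]) cube([87, 1550, 19]);
translate([2046, 133, 405]) cube([87, 1550, 19]);
translate([2164, 133, 405]) cube([87, 1550, 19]);


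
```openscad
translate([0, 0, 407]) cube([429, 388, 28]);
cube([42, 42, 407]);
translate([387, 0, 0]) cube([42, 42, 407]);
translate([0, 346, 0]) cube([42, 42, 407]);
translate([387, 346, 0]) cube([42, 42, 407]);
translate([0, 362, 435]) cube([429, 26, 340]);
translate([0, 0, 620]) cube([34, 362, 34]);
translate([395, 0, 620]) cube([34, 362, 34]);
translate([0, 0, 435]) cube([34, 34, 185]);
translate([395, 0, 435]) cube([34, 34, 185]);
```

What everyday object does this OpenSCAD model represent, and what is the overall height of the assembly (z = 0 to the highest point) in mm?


A chair. The overall height is 775 mm.

A slab on four corner posts with a tall panel at the back — a chair. The seat slab sits at z = 407 with thickness 28, and the 340 mm backrest starts at the seat top, so the overall height is 407 + 28 + 340 = 775 mm.


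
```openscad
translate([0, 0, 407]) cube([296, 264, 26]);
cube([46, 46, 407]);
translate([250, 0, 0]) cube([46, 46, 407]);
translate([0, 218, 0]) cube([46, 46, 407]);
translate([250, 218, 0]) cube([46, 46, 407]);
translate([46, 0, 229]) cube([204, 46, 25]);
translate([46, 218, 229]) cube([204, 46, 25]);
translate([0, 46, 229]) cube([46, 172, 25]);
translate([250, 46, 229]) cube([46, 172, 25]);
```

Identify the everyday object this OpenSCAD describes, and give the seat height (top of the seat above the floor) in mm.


A stool. The seat height is 433 mm.

A 296×264×26 slab at z = 407 on four corner posts — a stool. The seat top is 407 + 26 = 433 mm.


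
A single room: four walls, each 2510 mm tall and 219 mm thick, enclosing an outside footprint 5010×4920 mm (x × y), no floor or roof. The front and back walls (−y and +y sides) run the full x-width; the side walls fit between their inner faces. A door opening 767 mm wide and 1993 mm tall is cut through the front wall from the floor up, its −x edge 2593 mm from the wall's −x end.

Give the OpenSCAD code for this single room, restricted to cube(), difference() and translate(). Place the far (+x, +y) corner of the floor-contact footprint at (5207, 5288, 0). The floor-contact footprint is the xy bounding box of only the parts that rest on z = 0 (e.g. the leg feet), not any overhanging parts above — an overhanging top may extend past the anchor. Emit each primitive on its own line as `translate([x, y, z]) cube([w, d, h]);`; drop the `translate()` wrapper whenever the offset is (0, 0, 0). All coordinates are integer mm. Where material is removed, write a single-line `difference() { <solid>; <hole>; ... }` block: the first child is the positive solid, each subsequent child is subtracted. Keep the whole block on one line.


difference() { translate([197, 368, 0]) cube([5010, 219, 2510]); translate([2790, 368, 0]) cube([767, 219, 1993]); }
translate([197, 5069, 0]) cube([5010, 219, 2510]);
translate([197, 587, 0]) cube([219, 4482, 2510]);
translate([4988, 587, 0]) cube([219, 4482, 2510]);


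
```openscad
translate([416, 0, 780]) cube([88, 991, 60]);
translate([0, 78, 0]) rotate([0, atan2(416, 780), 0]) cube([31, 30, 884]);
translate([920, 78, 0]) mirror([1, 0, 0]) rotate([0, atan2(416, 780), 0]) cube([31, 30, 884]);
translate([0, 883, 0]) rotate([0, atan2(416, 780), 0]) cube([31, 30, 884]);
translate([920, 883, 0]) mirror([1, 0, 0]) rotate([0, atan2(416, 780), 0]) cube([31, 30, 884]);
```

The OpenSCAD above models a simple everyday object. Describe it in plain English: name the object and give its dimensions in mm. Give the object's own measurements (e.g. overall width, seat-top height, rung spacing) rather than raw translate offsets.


A sawhorse. A 88×991×60 mm beam (x, y, z) sits on two A-frame leg pairs. Each pair is two raked legs of 31×30 mm section (30 mm along y) splaying symmetrically in x. Each leg rises 780 mm vertically over 416 mm of horizontal reach and is 884 mm long along its own axis. Every leg's outer bottom edge rests on the floor and its outer top edge meets a bottom edge of the beam — the left legs (tilting toward +x) meet the beam's −x bottom edge, the right legs (their mirror images, tilting toward −x) meet its +x bottom edge — so the leg tops tuck under the beam, the beam's underside is 780 mm above the floor, and the feet are 920 mm apart outside-to-outside with the beam centred between them. The two leg pairs are set in 78 mm from either end of the beam.


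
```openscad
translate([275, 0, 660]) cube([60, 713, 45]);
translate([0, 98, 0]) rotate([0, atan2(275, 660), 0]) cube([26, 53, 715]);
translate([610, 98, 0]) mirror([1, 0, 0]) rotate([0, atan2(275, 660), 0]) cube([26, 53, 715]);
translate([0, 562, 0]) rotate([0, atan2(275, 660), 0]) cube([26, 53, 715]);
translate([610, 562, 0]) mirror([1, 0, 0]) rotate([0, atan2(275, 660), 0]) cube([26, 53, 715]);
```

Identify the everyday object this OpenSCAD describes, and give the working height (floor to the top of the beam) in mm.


A sawhorse. The overall height is 705 mm.

A beam across two mirrored pairs of raked legs — a sawhorse. The beam's underside is at z = 660 (matching the legs' vertical rise in atan2(275, 660)) and the beam is 45 mm tall, so its top is at 660 + 45 = 705 mm. The raked legs top out at the beam's underside, so that is the highest point.


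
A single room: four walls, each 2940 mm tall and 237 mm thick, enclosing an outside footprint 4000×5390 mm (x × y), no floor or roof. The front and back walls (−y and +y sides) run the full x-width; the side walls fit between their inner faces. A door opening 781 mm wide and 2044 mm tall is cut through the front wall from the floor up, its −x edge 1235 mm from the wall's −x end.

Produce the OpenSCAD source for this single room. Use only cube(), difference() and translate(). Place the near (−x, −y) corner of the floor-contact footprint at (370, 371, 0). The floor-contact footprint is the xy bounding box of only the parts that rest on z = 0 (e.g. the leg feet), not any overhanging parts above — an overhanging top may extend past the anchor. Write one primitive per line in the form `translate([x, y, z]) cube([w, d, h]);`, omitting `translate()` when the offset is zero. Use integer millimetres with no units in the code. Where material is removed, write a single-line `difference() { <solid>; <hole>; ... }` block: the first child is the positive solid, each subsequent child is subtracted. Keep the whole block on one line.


difference() { translate([370, 371, 0]) cube([4000, 237, 2940]); translate([1605, 371, 0]) cube([781, 237, 2044]); }
translate([370, 5524, 0]) cube([4000, 237, 2940]);
translate([370, 608, 0]) cube([237, 4916, 2940]);
translate([4133, 608, 0]) cube([237, 4916, 2940]);


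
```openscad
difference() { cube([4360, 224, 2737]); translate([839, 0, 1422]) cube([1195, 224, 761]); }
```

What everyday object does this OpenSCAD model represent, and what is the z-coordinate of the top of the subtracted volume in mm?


A wall with a window opening. The window head height is 2183 mm.

A wall with a rectangular opening subtracted — a window. Sill at z = 1422, opening 761 mm tall, so the head is at 1422 + 761 = 2183 mm.


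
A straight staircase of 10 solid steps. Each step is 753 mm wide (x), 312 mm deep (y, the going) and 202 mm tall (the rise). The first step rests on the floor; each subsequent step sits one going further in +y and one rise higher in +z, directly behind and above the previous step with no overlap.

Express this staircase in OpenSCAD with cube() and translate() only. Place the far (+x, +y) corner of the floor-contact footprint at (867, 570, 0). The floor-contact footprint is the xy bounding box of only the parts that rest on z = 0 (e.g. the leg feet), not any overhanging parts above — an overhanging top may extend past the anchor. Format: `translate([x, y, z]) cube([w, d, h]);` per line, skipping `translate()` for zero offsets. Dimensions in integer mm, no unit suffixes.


translate([114, 258, 0]) cube([753, 312, 202]);
translate([114, 570, 202]) cube([753, 312, 202]);
translate([114, 882, 404]) cube([753, 312, 202]);
translate([114, 1194, 606]) cube([753, 312, 202]);
translate([114, 1506, 808]) cube([753, 312, 202]);
translate([114, 1818, 1010]) cube([753, 312, 202]);
translate([114, 2130, 1212]) cube([753, 312, 202]);
translate([114, 2442, 1414]) cube([753, 312, 202]);
translate([114, 2754, 1616]) cube([753, 312, 202]);
translate([114, 3066, 1818]) cube([753, 312, 202]);


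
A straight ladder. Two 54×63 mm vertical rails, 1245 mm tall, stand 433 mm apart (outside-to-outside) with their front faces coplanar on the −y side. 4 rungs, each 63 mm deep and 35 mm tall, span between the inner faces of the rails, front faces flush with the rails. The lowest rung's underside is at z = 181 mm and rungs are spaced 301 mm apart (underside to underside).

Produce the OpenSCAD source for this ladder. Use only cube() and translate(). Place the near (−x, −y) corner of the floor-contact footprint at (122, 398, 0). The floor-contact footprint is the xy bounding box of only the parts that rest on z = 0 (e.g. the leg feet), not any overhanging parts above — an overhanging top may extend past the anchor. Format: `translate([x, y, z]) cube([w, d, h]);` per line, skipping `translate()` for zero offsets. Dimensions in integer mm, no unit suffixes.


translate([122, 398, 0]) cube([54, 63, 1245]);
translate([501, 398, 0]) cube([54, 63, 1245]);
translate([176, 398, 181]) cube([325, 63, 35]);
translate([176, 398, 482]) cube([325, 63, 35]);
translate([176, 398, 783]) cube([325, 63, 35]);
translate([176, 398, 1084]) cube([325, 63, 35]);


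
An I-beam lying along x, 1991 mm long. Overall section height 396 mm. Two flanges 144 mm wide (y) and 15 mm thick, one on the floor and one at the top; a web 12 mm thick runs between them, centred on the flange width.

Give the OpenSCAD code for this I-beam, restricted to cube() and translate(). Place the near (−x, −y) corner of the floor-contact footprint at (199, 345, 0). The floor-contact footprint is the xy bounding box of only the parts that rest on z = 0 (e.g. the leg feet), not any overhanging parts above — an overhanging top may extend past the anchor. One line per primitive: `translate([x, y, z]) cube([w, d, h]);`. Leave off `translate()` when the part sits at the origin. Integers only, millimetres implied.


translate([199, 345, 0]) cube([1991, 144, 15]);
translate([199, 411, 15]) cube([1991, 12, 366]);
translate([199, 345, 381]) cube([1991, 144, 15]);


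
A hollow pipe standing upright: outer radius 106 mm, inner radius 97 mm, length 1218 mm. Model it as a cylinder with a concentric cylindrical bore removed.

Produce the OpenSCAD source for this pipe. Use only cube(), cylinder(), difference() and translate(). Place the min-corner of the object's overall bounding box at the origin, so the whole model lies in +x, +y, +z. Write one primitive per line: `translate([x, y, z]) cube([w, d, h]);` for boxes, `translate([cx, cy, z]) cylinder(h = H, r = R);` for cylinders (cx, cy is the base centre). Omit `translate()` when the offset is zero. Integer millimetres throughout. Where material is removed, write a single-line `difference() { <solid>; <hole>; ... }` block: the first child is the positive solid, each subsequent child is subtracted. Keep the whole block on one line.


difference() { translate([106, 106, 0]) cylinder(h = 1218, r = 106); translate([106, 106, 0]) cylinder(h = 1218, r = 97); }


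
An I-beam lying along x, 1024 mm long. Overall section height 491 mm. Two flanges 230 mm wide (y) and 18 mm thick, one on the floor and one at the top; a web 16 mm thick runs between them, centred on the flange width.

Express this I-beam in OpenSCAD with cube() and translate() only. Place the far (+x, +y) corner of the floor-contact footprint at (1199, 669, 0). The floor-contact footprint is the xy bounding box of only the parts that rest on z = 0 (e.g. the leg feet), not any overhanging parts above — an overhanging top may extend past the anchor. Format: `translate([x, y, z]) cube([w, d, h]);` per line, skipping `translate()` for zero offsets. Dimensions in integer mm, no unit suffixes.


translate([175, 439, 0]) cube([1024, 230, 18]);
translate([175, 546, 18]) cube([1024, 16, 455]);
translate([175, 439, 473]) cube([1024, 230, 18]);


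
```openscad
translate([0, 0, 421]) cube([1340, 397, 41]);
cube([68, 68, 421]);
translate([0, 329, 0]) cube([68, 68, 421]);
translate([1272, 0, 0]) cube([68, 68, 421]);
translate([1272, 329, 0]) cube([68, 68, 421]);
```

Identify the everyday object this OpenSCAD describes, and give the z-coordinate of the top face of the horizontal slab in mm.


A bench. The seat-top height is 462 mm.

A long slab on four corner posts — a bench. The slab sits at z = 421 with thickness 41, so the top is 421 + 41 = 462 mm.


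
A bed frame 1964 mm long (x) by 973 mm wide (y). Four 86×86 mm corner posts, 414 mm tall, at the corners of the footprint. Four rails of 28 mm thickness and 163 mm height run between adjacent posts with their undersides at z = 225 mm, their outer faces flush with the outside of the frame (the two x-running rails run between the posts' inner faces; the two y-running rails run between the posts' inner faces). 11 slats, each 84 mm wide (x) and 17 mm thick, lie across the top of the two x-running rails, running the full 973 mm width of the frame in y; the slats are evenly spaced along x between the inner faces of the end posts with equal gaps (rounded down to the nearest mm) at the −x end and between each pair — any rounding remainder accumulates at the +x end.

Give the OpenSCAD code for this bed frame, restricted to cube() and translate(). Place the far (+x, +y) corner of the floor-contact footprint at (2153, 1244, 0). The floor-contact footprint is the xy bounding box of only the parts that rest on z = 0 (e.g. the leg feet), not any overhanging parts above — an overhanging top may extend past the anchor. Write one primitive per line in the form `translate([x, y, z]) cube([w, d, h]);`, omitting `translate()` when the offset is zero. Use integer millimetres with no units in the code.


translate([189, 271, 0]) cube([86, 86, 414]);
translate([189, 1158, 0]) cube([86, 86, 414]);
translate([2067, 271, 0]) cube([86, 86, 414]);
translate([2067, 1158, 0]) cube([86, 86, 414]);
translate([275, 271, 225]) cube([1792, 28, 163]);
translate([275, 1216, 225]) cube([1792, 28, 163]);
translate([189, 357, 225]) cube([28, 801, 163]);
translate([2125, 357, 225]) cube([28, 801, 163]);
translate([347, 271, 388]) cube([84, 973, 17]);
translate([503, 271, 388]) cube([84, 973, 17]);
translate([659, 271, 388]) cube([84, 973, 17]);
translate([815, 271, 388]) cube([84, 973, 17]);
translate([971, 271, 388]) cube([84, 973, 17]);
translate([1127, 271, 388]) cube([84, 973, 17]);
translate([1283, 271, 388]) cube([84, 973, 17]);
translate([1439, 271, 388]) cube([84, 973, 17]);
translate([1595, 271, 388]) cube([84, 973, 17]);
translate([1751, 271, 388]) cube([84, 973, 17]);
translate([1907, 271, 388]) cube([84, 973, 17]);


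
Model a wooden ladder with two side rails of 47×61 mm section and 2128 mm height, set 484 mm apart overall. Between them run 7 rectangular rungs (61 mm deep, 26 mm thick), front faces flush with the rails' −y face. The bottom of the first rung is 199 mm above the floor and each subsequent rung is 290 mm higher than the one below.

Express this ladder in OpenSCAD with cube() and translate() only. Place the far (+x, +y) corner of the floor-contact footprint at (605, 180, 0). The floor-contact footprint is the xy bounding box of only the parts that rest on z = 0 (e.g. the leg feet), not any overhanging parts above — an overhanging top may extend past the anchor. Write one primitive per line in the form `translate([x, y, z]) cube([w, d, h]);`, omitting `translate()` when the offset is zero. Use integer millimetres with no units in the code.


translate([121, 119, 0]) cube([47, 61, 2128]);
translate([558, 119, 0]) cube([47, 61, 2128]);
translate([168, 119, 199]) cube([390, 61, 26]);
translate([168, 119, 489]) cube([390, 61, 26]);
translate([168, 119, 779]) cube([390, 61, 26]);
translate([168, 119, 1069]) cube([390, 61, 26]);
translate([168, 119, 1359]) cube([390, 61, 26]);
translate([168, 119, 1649]) cube([390, 61, 26]);
translate([168, 119, 1939]) cube([390, 61, 26]);


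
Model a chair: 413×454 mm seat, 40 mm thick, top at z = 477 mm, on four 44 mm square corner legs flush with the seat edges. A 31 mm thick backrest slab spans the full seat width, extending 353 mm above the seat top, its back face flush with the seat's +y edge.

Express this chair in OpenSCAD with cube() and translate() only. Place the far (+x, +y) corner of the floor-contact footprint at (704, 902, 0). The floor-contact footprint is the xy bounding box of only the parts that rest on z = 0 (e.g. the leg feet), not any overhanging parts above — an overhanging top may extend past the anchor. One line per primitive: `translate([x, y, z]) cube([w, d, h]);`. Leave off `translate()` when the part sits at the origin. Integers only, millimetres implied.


translate([291, 448, 437]) cube([413, 454, 40]);
translate([291, 448, 0]) cube([44, 44, 437]);
translate([660, 448, 0]) cube([44, 44, 437]);
translate([291, 858, 0]) cube([44, 44, 437]);
translate([660, 858, 0]) cube([44, 44, 437]);
translate([291, 871, 477]) cube([413, 31, 353]);


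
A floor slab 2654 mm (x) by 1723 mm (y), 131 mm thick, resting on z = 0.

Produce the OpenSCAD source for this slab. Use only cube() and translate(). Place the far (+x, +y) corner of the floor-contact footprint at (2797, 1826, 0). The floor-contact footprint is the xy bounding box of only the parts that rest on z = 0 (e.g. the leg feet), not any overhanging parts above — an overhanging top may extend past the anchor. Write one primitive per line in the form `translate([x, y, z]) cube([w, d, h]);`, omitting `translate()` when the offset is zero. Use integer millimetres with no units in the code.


translate([143, 103, 0]) cube([2654, 1723, 131]);


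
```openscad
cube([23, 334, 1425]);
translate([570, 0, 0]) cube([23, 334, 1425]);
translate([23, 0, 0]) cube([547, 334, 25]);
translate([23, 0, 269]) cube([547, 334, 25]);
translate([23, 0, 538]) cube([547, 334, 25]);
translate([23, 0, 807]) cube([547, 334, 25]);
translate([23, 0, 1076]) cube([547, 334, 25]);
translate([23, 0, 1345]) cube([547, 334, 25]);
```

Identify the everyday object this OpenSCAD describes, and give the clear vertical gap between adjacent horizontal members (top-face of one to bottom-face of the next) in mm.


A bookshelf. The clear shelf gap is 244 mm.

Two tall side panels with 6 horizontal boards between them — a bookshelf. The first two shelf undersides are at z = 0 and z = 269; with shelf thickness 25, the clear gap is 269 − 0 − 25 = 244 mm.


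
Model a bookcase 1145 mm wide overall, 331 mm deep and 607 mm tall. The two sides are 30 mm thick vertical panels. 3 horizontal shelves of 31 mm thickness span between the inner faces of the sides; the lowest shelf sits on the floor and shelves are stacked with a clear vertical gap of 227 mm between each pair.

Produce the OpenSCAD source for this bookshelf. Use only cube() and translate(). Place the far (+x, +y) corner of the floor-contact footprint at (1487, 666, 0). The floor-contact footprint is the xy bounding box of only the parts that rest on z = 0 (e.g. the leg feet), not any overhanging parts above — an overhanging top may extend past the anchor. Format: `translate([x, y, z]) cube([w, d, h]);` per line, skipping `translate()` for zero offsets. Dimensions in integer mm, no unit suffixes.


translate([342, 335, 0]) cube([30, 331, 607]);
translate([1457, 335, 0]) cube([30, 331, 607]);
translate([372, 335, 0]) cube([1085, 331, 31]);
translate([372, 335, 258]) cube([1085, 331, 31]);
translate([372, 335, 516]) cube([1085, 331, 31]);


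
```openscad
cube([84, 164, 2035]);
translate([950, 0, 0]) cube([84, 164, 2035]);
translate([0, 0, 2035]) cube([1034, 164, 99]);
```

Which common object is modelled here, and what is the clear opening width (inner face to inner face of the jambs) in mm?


A door frame. The clear opening width is 866 mm.

Two 2035 mm tall posts with a header on top — a door frame. The left jamb is 84 mm wide at x = 0; the right jamb starts at x = 950. The clear opening is 950 − 84 = 866 mm.


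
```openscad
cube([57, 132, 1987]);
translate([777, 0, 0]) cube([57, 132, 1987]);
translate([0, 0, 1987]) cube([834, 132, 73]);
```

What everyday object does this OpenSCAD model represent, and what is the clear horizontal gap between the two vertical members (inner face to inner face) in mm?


A door frame. The clear opening width is 720 mm.

Two 1987 mm tall posts with a header on top — a door frame. The left jamb is 57 mm wide at x = 0; the right jamb starts at x = 777. The clear opening is 777 − 57 = 720 mm.


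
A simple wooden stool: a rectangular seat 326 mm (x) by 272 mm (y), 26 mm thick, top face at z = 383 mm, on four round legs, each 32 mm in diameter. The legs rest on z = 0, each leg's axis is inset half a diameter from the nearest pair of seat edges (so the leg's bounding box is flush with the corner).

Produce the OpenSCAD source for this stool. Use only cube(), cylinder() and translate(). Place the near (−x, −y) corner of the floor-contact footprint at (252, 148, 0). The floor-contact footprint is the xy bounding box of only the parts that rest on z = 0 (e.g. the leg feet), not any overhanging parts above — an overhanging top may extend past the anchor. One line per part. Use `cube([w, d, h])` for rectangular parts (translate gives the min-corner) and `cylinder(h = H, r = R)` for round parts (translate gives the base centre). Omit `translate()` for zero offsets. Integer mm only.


// leg_h = 383 - 26 = 357
translate([252, 148, 357]) cube([326, 272, 26]);
translate([268, 164, 0]) cylinder(h = 357, r = 16);
translate([562, 164, 0]) cylinder(h = 357, r = 16);
translate([268, 404, 0]) cylinder(h = 357, r = 16);
translate([562, 404, 0]) cylinder(h = 357, r = 16);


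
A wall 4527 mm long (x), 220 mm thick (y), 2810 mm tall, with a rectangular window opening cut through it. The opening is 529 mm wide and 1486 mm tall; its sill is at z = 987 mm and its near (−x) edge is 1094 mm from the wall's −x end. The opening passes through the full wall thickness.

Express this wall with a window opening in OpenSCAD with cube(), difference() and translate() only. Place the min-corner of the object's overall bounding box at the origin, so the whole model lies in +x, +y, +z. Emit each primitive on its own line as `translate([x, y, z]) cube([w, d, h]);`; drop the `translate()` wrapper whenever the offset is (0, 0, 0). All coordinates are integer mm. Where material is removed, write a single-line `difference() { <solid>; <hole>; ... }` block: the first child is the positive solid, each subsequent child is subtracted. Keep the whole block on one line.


difference() { cube([4527, 220, 2810]); translate([1094, 0, 987]) cube([529, 220, 1486]); }


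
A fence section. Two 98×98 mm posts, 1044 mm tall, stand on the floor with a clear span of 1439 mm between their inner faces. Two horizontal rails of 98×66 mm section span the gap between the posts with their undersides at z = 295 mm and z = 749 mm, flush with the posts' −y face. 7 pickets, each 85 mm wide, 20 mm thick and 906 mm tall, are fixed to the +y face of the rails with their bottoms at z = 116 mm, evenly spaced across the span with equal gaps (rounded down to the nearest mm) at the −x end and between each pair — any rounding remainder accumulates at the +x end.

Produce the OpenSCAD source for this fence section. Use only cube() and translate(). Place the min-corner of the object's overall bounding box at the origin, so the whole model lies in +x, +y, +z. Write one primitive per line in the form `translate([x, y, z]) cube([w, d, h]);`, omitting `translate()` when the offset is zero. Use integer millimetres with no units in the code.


cube([98, 98, 1044]);
translate([1537, 0, 0]) cube([98, 98, 1044]);
translate([98, 0, 295]) cube([1439, 98, 66]);
translate([98, 0, 749]) cube([1439, 98, 66]);
translate([203, 98, 116]) cube([85, 20, 906]);
translate([393, 98, 116]) cube([85, 20, 906]);
translate([583, 98, 116]) cube([85, 20, 906]);
translate([773, 98, 116]) cube([85, 20, 906]);
translate([963, 98, 116]) cube([85, 20, 906]);
translate([1153, 98, 116]) cube([85, 20, 906]);
translate([1343, 98, 116]) cube([85, 20, 906]);


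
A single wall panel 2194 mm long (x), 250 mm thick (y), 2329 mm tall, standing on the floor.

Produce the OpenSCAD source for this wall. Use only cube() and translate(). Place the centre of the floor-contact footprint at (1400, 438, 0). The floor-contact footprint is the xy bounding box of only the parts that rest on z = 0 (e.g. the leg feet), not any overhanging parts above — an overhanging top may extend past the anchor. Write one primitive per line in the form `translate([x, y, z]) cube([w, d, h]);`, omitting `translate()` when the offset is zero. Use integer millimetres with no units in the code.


translate([303, 313, 0]) cube([2194, 250, 2329]);


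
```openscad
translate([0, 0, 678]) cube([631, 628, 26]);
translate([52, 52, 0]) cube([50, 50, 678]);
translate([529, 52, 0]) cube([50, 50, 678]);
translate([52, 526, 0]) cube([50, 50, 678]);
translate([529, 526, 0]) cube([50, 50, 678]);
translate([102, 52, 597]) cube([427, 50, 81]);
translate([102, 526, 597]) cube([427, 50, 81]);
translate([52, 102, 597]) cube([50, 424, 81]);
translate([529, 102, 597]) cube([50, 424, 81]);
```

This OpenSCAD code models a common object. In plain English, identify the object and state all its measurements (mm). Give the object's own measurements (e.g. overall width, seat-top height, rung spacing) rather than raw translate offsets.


A rectangular dining table. The top is 631×628×26 mm with its upper surface at z = 704 mm. It stands on four 50×50 mm square legs, each inset 52 mm from the nearest pair of top edges, running from the floor to the underside of the top. Four apron rails, 50 mm thick and 81 mm tall, run between adjacent legs with their top edges flush with the underside of the top and their outer faces flush with the legs' outer faces.


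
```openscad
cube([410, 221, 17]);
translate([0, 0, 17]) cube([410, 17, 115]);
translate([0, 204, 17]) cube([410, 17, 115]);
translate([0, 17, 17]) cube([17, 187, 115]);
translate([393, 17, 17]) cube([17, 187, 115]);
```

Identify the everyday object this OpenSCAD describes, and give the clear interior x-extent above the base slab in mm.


An open box. The internal width is 376 mm.

A 410×221 base slab with four walls standing on it — an open box. The base is 410 mm wide and the walls are 17 mm thick, so the internal width is 410 − 2 × 17 = 376 mm.


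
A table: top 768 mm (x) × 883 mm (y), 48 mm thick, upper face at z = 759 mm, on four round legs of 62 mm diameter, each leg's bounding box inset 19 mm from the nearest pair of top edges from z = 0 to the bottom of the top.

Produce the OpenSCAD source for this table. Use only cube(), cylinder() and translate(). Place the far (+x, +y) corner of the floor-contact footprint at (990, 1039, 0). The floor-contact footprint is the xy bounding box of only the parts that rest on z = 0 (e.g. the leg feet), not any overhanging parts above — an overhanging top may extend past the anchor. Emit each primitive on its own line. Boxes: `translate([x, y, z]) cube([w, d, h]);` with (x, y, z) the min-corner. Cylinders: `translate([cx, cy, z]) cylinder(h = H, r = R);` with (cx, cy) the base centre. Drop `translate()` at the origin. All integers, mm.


translate([241, 175, 711]) cube([768, 883, 48]);
translate([291, 225, 0]) cylinder(h = 711, r = 31);
translate([959, 225, 0]) cylinder(h = 711, r = 31);
translate([291, 1008, 0]) cylinder(h = 711, r = 31);
translate([959, 1008, 0]) cylinder(h = 711, r = 31);


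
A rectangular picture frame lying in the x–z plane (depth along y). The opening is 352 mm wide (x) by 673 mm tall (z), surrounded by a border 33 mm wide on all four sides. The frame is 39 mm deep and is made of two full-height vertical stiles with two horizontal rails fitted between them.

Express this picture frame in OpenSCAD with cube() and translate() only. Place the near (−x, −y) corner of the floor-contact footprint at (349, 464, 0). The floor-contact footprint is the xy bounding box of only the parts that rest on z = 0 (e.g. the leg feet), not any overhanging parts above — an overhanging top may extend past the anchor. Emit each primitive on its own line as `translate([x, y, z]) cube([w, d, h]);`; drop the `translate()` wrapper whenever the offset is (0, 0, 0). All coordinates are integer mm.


translate([349, 464, 0]) cube([33, 39, 739]);
translate([734, 464, 0]) cube([33, 39, 739]);
translate([382, 464, 0]) cube([352, 39, 33]);
translate([382, 464, 706]) cube([352, 39, 33]);


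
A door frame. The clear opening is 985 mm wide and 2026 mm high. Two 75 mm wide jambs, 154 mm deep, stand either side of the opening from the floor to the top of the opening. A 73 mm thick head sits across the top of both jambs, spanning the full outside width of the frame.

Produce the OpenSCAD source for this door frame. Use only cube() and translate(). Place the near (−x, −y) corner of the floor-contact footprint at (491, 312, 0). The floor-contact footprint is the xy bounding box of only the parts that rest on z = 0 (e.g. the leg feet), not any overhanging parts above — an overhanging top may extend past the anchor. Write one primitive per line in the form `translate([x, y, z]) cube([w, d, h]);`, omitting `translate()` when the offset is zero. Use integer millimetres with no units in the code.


translate([491, 312, 0]) cube([75, 154, 2026]);
translate([1551, 312, 0]) cube([75, 154, 2026]);
translate([491, 312, 2026]) cube([1135, 154, 73]);


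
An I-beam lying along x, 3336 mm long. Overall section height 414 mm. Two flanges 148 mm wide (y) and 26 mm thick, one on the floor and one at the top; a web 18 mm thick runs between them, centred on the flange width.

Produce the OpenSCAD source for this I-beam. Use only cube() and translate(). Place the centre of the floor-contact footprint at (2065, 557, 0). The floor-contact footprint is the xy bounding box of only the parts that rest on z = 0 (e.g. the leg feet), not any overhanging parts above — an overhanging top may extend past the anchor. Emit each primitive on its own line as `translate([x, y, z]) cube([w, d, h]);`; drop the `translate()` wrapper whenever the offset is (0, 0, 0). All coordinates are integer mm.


translate([397, 483, 0]) cube([3336, 148, 26]);
translate([397, 548, 26]) cube([3336, 18, 362]);
translate([397, 483, 388]) cube([3336, 148, 26]);


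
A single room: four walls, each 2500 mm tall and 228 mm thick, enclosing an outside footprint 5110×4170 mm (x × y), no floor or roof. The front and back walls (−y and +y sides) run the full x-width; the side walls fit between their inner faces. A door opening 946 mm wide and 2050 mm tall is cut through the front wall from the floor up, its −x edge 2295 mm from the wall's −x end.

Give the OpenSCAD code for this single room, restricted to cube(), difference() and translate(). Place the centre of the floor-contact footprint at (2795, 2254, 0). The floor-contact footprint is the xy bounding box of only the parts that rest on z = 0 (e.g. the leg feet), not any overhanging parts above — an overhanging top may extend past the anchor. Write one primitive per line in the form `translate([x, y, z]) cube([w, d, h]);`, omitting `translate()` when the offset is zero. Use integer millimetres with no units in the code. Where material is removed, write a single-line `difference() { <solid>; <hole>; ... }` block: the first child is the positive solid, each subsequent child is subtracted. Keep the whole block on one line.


difference() { translate([240, 169, 0]) cube([5110, 228, 2500]); translate([2535, 169, 0]) cube([946, 228, 2050]); }
translate([240, 4111, 0]) cube([5110, 228, 2500]);
translate([240, 397, 0]) cube([228, 3714, 2500]);
translate([5122, 397, 0]) cube([228, 3714, 2500]);


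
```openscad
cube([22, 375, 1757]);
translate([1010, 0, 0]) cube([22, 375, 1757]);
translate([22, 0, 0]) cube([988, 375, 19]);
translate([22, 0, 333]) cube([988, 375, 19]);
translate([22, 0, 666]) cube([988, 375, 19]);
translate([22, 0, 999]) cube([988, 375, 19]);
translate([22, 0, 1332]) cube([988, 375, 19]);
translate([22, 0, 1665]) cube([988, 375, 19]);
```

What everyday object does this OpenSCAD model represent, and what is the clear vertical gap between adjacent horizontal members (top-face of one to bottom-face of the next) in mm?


A bookshelf. The clear shelf gap is 314 mm.

Two tall side panels with 6 horizontal boards between them — a bookshelf. The first two shelf undersides are at z = 0 and z = 333; with shelf thickness 19, the clear gap is 333 − 0 − 19 = 314 mm.


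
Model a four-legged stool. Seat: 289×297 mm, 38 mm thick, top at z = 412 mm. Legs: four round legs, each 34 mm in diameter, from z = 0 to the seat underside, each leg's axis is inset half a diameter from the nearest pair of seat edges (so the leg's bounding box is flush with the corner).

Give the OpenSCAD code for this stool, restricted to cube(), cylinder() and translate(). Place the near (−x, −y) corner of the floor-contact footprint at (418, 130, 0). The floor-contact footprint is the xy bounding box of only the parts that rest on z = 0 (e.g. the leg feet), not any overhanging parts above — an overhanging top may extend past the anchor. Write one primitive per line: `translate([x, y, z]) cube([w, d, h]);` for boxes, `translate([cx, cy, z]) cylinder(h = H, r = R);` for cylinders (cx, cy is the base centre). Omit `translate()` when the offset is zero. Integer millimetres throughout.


// leg_h = 412 - 38 = 374
translate([418, 130, 374]) cube([289, 297, 38]);
translate([435, 147, 0]) cylinder(h = 374, r = 17);
translate([690, 147, 0]) cylinder(h = 374, r = 17);
translate([435, 410, 0]) cylinder(h = 374, r = 17);
translate([690, 410, 0]) cylinder(h = 374, r = 17);


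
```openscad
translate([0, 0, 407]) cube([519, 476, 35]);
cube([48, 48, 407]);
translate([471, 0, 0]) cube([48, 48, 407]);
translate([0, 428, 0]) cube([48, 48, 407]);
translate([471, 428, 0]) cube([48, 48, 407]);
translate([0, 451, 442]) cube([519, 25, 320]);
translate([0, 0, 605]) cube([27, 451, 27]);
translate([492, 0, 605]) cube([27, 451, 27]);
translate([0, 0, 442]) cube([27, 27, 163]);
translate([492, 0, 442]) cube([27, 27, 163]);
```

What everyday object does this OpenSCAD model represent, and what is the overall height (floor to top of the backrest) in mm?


A chair. The overall height is 762 mm.

A slab on four corner posts with a tall panel at the back — a chair. The seat slab sits at z = 407 with thickness 35, and the 320 mm backrest starts at the seat top, so the overall height is 407 + 35 + 320 = 762 mm.


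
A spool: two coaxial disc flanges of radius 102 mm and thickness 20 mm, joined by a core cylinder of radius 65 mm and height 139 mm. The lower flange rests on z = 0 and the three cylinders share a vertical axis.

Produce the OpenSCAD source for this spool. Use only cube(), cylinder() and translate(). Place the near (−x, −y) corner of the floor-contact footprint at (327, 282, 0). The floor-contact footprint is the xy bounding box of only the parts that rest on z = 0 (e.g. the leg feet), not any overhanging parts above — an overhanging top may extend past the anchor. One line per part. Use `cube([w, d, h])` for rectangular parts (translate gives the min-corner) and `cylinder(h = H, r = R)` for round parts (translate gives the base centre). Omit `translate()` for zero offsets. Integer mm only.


translate([429, 384, 0]) cylinder(h = 20, r = 102);
translate([429, 384, 20]) cylinder(h = 139, r = 65);
translate([429, 384, 159]) cylinder(h = 20, r = 102);


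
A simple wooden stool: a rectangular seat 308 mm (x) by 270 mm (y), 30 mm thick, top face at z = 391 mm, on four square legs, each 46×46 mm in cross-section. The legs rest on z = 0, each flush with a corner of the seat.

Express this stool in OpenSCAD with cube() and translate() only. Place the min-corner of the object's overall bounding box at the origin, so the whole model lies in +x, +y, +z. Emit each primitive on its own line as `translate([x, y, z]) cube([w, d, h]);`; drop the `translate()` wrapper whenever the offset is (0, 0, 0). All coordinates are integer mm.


translate([0, 0, 361]) cube([308, 270, 30]);
cube([46, 46, 361]);
translate([262, 0, 0]) cube([46, 46, 361]);
translate([0, 224, 0]) cube([46, 46, 361]);
translate([262, 224, 0]) cube([46, 46, 361]);


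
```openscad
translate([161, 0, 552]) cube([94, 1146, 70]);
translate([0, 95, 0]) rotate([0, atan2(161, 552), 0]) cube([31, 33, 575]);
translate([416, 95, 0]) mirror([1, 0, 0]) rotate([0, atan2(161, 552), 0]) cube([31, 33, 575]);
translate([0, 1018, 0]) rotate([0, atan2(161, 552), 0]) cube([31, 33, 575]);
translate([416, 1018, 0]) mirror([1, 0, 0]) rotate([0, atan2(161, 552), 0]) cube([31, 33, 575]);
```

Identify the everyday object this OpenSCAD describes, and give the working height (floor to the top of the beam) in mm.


A sawhorse. The overall height is 622 mm.

A beam across two mirrored pairs of raked legs — a sawhorse. The beam's underside is at z = 552 (matching the legs' vertical rise in atan2(161, 552)) and the beam is 70 mm tall, so its top is at 552 + 70 = 622 mm. The raked legs top out at the beam's underside, so that is the highest point.
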